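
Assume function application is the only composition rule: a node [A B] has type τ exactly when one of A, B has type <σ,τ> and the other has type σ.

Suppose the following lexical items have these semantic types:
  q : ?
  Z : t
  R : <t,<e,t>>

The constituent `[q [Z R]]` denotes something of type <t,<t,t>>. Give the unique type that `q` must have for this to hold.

<<e,t>,<t,<t,t>>>

For [q [Z R]] to have type <t,<t,t>> with [Z R] of type <e,t>, q must be the function: q : <<e,t>,<t,<t,t>>>.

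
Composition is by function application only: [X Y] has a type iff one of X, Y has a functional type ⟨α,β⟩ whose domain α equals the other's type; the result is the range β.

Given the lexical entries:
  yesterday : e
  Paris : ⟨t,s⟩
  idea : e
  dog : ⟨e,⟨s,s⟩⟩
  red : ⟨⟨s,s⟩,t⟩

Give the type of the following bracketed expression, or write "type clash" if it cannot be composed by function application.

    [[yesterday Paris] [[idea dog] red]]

type clash

At [yesterday Paris]: neither e nor ⟨t,s⟩ can take the other as argument; the node is ill-typed.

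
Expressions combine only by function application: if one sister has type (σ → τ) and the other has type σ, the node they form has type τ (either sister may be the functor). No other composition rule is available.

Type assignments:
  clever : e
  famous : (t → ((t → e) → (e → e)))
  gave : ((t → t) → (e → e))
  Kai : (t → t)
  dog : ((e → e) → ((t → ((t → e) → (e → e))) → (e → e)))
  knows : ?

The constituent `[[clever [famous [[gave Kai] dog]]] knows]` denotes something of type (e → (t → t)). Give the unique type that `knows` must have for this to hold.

(e → (e → (t → t)))

For [[clever [famous [[gave Kai] dog]]] knows] to have type (e → (t → t)) with [clever [famous [[gave Kai] dog]]] of type e, knows must be the function: knows : (e → (e → (t → t))).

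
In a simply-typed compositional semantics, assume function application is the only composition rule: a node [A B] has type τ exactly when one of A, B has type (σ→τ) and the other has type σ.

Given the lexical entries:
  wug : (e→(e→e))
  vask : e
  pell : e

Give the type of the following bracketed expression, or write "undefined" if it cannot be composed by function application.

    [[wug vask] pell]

e

[wug vask]: functor wug : (e→(e→e)), argument vask : e; result (e→e).
[[wug vask] pell]: functor [wug vask] : (e→e), argument pell : e; result e.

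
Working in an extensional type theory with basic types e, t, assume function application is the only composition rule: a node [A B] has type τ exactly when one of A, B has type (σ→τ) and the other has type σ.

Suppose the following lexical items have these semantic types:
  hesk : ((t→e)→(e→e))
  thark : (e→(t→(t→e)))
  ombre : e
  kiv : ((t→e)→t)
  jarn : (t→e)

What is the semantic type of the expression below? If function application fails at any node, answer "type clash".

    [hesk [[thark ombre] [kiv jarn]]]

[thark ombre]: thark is (e→(t→(t→e))), ombre is e; result (t→(t→e)).
[kiv jarn]: kiv is ((t→e)→t), jarn is (t→e); result t.
[[thark ombre] [kiv jarn]]: [thark ombre] is (t→(t→e)), [kiv jarn] is t; result (t→e).
[hesk [[thark ombre] [kiv jarn]]]: hesk is ((t→e)→(e→e)), [[thark ombre] [kiv jarn]] is (t→e); result (e→e).

(e→e)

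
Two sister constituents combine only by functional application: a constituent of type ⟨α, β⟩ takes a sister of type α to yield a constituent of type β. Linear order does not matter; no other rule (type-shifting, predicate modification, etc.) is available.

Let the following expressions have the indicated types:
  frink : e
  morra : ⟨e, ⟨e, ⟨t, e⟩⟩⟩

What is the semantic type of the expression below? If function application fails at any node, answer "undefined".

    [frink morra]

[frink morra]: functor morra : ⟨e, ⟨e, ⟨t, e⟩⟩⟩, argument frink : e; result ⟨e, ⟨t, e⟩⟩.

⟨e, ⟨t, e⟩⟩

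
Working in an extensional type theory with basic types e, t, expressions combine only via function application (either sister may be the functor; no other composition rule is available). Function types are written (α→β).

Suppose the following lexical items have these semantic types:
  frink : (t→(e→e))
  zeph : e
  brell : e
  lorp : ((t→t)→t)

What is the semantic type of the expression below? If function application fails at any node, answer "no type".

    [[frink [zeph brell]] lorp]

no type

[zeph brell]: e with e — neither is a function whose domain matches the other; composition fails here.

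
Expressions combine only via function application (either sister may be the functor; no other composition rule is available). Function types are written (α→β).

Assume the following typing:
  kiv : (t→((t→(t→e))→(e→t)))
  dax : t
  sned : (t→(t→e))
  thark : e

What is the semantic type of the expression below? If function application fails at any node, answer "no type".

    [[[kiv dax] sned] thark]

t

At [kiv dax], kiv : (t→((t→(t→e))→(e→t))) takes dax : t, giving ((t→(t→e))→(e→t)).
At [[kiv dax] sned], [kiv dax] : ((t→(t→e))→(e→t)) takes sned : (t→(t→e)), giving (e→t).
At [[[kiv dax] sned] thark], [[kiv dax] sned] : (e→t) takes thark : e, giving t.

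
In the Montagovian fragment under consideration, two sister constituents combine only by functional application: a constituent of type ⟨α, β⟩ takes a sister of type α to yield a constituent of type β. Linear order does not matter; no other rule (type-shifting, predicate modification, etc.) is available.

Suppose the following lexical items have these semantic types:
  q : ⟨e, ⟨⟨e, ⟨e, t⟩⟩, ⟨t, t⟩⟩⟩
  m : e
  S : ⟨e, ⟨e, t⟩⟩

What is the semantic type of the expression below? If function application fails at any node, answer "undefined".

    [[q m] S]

⟨t, t⟩

At [q m], q : ⟨e, ⟨⟨e, ⟨e, t⟩⟩, ⟨t, t⟩⟩⟩ takes m : e, giving ⟨⟨e, ⟨e, t⟩⟩, ⟨t, t⟩⟩.
At [[q m] S], [q m] : ⟨⟨e, ⟨e, t⟩⟩, ⟨t, t⟩⟩ takes S : ⟨e, ⟨e, t⟩⟩, giving ⟨t, t⟩.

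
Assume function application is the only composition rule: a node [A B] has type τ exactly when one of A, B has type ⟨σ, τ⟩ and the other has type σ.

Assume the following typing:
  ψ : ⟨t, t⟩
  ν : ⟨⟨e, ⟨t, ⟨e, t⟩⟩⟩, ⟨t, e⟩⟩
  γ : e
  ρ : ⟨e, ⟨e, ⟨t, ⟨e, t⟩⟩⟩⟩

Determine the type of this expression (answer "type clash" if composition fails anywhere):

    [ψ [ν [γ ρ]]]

type clash

[γ ρ]: ⟨e, ⟨e, ⟨t, ⟨e, t⟩⟩⟩⟩ applied to e yields ⟨e, ⟨t, ⟨e, t⟩⟩⟩.
[ν [γ ρ]]: ⟨⟨e, ⟨t, ⟨e, t⟩⟩⟩, ⟨t, e⟩⟩ applied to ⟨e, ⟨t, ⟨e, t⟩⟩⟩ yields ⟨t, e⟩.
[ψ [ν [γ ρ]]]: ⟨t, t⟩ and ⟨t, e⟩ cannot combine by function application — type clash.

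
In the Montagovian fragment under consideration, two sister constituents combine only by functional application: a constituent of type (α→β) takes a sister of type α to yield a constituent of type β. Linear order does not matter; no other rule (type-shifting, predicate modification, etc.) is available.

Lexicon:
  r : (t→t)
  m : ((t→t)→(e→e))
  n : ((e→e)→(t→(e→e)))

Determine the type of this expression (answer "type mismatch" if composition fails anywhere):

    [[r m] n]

(t→(e→e))

[r m]: ((t→t)→(e→e)) applied to (t→t) yields (e→e).
[[r m] n]: ((e→e)→(t→(e→e))) applied to (e→e) yields (t→(e→e)).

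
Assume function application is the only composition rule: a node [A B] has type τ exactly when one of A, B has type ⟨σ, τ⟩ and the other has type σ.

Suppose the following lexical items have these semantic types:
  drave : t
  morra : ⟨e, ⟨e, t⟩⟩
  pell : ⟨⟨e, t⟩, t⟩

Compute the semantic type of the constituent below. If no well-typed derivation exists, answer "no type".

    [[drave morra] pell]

[drave morra]: t and ⟨e, ⟨e, t⟩⟩ cannot combine by function application — type clash.

no type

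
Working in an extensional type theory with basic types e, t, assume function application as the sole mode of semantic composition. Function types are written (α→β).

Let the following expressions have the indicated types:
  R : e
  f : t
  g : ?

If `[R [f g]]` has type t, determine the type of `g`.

(t→(e→t))

At [R [f g]] (required: t): R is e, which is not a function with range t; hence [f g] is the functor — type (e→t).
At [f g] (required: (e→t)): f is t, which is not a function with range (e→t); hence g is the functor — type (t→(e→t)).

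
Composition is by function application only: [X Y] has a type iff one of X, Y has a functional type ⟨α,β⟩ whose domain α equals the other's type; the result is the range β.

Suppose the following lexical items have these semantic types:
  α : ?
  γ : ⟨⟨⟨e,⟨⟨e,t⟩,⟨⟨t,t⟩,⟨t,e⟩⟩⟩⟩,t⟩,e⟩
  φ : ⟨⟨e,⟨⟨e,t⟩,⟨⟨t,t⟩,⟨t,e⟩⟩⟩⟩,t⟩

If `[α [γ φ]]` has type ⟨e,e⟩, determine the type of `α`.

⟨e,⟨e,e⟩⟩

[α [γ φ]] is required to be ⟨e,e⟩. [γ φ] : e cannot yield ⟨e,e⟩ as functor, so α : ⟨e,⟨e,e⟩⟩.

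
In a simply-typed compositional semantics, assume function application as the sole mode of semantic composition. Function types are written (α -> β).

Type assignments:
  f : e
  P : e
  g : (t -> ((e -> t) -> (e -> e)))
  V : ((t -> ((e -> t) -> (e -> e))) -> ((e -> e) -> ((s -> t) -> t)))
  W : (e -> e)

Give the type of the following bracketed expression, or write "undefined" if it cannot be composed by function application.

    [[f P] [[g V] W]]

[f P]: e with e — neither is a function whose domain matches the other; composition fails here.

undefined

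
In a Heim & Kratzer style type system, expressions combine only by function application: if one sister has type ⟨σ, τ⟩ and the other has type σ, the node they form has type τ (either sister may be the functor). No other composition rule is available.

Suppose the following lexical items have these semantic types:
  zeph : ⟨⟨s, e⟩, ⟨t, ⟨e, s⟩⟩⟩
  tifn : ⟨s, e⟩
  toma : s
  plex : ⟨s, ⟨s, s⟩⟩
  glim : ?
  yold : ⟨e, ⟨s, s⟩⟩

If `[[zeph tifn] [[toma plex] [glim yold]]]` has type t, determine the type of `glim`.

⟨⟨e, ⟨s, s⟩⟩, ⟨⟨s, s⟩, ⟨⟨t, ⟨e, s⟩⟩, t⟩⟩⟩

At [[zeph tifn] [[toma plex] [glim yold]]] (required: t): [zeph tifn] is ⟨t, ⟨e, s⟩⟩, which is not a function with range t; hence [[toma plex] [glim yold]] is the functor — type ⟨⟨t, ⟨e, s⟩⟩, t⟩.
At [[toma plex] [glim yold]] (required: ⟨⟨t, ⟨e, s⟩⟩, t⟩): [toma plex] is ⟨s, s⟩, which is not a function with range ⟨⟨t, ⟨e, s⟩⟩, t⟩; hence [glim yold] is the functor — type ⟨⟨s, s⟩, ⟨⟨t, ⟨e, s⟩⟩, t⟩⟩.
At [glim yold] (required: ⟨⟨s, s⟩, ⟨⟨t, ⟨e, s⟩⟩, t⟩⟩): yold is ⟨e, ⟨s, s⟩⟩, which is not a function with range ⟨⟨s, s⟩, ⟨⟨t, ⟨e, s⟩⟩, t⟩⟩; hence glim is the functor — type ⟨⟨e, ⟨s, s⟩⟩, ⟨⟨s, s⟩, ⟨⟨t, ⟨e, s⟩⟩, t⟩⟩⟩.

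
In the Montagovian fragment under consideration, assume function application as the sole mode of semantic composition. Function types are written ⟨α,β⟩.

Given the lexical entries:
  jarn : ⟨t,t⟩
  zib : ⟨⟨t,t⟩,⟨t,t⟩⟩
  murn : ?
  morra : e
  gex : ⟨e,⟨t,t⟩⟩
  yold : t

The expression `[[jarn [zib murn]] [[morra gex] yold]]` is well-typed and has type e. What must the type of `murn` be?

⟨⟨⟨t,t⟩,⟨t,t⟩⟩,⟨⟨t,t⟩,⟨t,e⟩⟩⟩

[[jarn [zib murn]] [[morra gex] yold]] is required to be e. [[morra gex] yold] : t cannot yield e as functor, so [jarn [zib murn]] : ⟨t,e⟩.
[jarn [zib murn]] is required to be ⟨t,e⟩. jarn : ⟨t,t⟩ cannot yield ⟨t,e⟩ as functor, so [zib murn] : ⟨⟨t,t⟩,⟨t,e⟩⟩.
[zib murn] is required to be ⟨⟨t,t⟩,⟨t,e⟩⟩. zib : ⟨⟨t,t⟩,⟨t,t⟩⟩ cannot yield ⟨⟨t,t⟩,⟨t,e⟩⟩ as functor, so murn : ⟨⟨⟨t,t⟩,⟨t,t⟩⟩,⟨⟨t,t⟩,⟨t,e⟩⟩⟩.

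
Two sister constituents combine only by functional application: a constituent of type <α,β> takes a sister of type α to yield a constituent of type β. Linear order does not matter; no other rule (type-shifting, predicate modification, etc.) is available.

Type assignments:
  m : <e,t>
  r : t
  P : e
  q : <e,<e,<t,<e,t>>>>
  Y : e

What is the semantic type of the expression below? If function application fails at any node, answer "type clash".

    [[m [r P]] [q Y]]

[r P]: t with e — neither is a function whose domain matches the other; composition fails here.

type clash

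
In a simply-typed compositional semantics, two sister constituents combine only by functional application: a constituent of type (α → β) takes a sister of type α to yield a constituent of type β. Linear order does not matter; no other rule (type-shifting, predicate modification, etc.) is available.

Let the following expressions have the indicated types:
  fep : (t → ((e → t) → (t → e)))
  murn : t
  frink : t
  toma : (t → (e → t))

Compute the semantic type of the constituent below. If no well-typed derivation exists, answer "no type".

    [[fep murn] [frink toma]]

(t → e)

At [fep murn], fep : (t → ((e → t) → (t → e))) takes murn : t, giving ((e → t) → (t → e)).
At [frink toma], toma : (t → (e → t)) takes frink : t, giving (e → t).
At [[fep murn] [frink toma]], [fep murn] : ((e → t) → (t → e)) takes [frink toma] : (e → t), giving (t → e).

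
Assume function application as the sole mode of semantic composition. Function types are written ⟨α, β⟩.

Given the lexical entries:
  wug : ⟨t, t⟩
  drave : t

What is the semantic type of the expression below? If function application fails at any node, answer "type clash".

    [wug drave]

[wug drave]: ⟨t, t⟩ applied to t yields t.

t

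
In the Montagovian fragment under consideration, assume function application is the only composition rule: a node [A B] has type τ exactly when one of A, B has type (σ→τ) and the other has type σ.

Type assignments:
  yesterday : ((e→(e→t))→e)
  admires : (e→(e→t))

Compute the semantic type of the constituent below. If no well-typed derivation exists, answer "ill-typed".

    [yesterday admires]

e

At [yesterday admires], yesterday : ((e→(e→t))→e) takes admires : (e→(e→t)), giving e.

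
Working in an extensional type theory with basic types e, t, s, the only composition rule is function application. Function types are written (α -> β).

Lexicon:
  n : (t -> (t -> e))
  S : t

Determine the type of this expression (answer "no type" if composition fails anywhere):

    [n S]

(t -> e)

[n S]: n is (t -> (t -> e)), S is t; result (t -> e).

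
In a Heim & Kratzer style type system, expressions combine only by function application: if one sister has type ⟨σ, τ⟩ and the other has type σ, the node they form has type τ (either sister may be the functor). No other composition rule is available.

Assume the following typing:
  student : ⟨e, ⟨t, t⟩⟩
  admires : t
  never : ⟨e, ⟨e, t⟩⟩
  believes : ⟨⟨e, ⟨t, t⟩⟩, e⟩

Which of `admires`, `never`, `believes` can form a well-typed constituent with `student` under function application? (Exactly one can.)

believes

admires : t — does not combine with student.
never : ⟨e, ⟨e, t⟩⟩ — does not combine with student.
believes — combines: believes : ⟨⟨e, ⟨t, t⟩⟩, e⟩ takes student : ⟨e, ⟨t, t⟩⟩ as argument, giving e.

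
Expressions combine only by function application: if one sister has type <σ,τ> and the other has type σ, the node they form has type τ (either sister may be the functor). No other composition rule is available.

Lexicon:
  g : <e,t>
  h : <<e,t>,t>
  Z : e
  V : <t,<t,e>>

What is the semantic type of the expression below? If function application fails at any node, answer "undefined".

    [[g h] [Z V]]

[g h]: h is <<e,t>,t>, g is <e,t>; result t.
[Z V]: e with <t,<t,e>> — neither is a function whose domain matches the other; composition fails here.

undefined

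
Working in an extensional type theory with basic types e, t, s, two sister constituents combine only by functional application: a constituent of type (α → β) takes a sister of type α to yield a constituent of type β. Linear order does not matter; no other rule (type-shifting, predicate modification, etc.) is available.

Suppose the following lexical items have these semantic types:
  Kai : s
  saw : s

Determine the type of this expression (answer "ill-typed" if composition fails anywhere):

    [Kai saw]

ill-typed

[Kai saw]: s and s cannot combine by function application — type clash.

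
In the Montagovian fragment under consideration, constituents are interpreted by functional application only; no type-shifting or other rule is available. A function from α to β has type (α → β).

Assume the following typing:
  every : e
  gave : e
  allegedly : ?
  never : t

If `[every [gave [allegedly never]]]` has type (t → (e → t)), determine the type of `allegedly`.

[every [gave [allegedly never]]] must have type (t → (e → t)). The sister every has type e; that is not a function onto (t → (e → t)), so [gave [allegedly never]] must be the functor, of type (e → (t → (e → t))).
[gave [allegedly never]] must have type (e → (t → (e → t))). The sister gave has type e; that is not a function onto (e → (t → (e → t))), so [allegedly never] must be the functor, of type (e → (e → (t → (e → t)))).
[allegedly never] must have type (e → (e → (t → (e → t)))). The sister never has type t; that is not a function onto (e → (e → (t → (e → t)))), so allegedly must be the functor, of type (t → (e → (e → (t → (e → t))))).

(t → (e → (e → (t → (e → t)))))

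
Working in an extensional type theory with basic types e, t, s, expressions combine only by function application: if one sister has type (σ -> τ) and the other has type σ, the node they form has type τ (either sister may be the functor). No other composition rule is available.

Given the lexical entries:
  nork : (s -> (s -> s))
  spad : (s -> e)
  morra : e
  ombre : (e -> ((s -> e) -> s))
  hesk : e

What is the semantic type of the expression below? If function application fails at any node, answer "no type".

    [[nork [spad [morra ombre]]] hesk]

[morra ombre] — ombre of type (e -> ((s -> e) -> s)) combines with morra of type e: type ((s -> e) -> s).
[spad [morra ombre]] — [morra ombre] of type ((s -> e) -> s) combines with spad of type (s -> e): type s.
[nork [spad [morra ombre]]] — nork of type (s -> (s -> s)) combines with [spad [morra ombre]] of type s: type (s -> s).
At [[nork [spad [morra ombre]]] hesk]: neither (s -> s) nor e can take the other as argument; the node is ill-typed.

no type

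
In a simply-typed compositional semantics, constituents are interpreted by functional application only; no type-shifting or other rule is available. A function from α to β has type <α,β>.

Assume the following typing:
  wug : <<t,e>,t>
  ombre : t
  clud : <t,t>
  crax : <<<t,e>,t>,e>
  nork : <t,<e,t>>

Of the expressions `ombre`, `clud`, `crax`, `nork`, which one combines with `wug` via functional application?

ombre : t — wug needs <t,e>; ombre needs nothing (atomic); neither fits.
clud : <t,t> — wug needs <t,e>; clud needs t; neither fits.
crax — combines: crax : <<<t,e>,t>,e> takes wug : <<t,e>,t> as argument, giving e.
nork : <t,<e,t>> — wug needs <t,e>; nork needs t; neither fits.

crax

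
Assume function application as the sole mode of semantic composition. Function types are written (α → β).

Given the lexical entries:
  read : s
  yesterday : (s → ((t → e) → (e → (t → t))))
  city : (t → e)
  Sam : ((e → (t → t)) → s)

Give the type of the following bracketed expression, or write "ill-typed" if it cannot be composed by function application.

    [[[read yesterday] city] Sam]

s

[read yesterday]: (s → ((t → e) → (e → (t → t)))) applied to s yields ((t → e) → (e → (t → t))).
[[read yesterday] city]: ((t → e) → (e → (t → t))) applied to (t → e) yields (e → (t → t)).
[[[read yesterday] city] Sam]: ((e → (t → t)) → s) applied to (e → (t → t)) yields s.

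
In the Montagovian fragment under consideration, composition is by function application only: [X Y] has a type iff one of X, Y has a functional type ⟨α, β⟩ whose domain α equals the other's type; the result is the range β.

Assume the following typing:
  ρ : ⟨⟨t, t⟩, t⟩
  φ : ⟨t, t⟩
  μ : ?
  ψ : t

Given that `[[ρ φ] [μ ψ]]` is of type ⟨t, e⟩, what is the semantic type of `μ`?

⟨t, ⟨t, ⟨t, e⟩⟩⟩

For [[ρ φ] [μ ψ]] to have type ⟨t, e⟩ with [ρ φ] of type t, [μ ψ] must be the function: [μ ψ] : ⟨t, ⟨t, e⟩⟩.
For [μ ψ] to have type ⟨t, ⟨t, e⟩⟩ with ψ of type t, μ must be the function: μ : ⟨t, ⟨t, ⟨t, e⟩⟩⟩.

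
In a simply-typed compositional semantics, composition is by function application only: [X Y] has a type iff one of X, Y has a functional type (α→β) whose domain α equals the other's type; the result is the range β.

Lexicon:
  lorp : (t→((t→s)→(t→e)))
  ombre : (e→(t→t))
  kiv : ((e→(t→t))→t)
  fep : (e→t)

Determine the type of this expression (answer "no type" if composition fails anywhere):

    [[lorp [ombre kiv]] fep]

no type

[ombre kiv]: functor kiv : ((e→(t→t))→t), argument ombre : (e→(t→t)); result t.
[lorp [ombre kiv]]: functor lorp : (t→((t→s)→(t→e))), argument [ombre kiv] : t; result ((t→s)→(t→e)).
[[lorp [ombre kiv]] fep]: ((t→s)→(t→e)) and (e→t) cannot combine by function application — type clash.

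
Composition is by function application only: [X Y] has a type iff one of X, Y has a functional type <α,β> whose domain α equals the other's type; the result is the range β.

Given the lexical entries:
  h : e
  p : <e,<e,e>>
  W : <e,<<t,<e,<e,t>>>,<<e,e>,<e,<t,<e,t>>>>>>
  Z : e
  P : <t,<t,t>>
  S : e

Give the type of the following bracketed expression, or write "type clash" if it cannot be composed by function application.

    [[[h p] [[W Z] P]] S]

[h p]: functor p : <e,<e,e>>, argument h : e; result <e,e>.
[W Z]: functor W : <e,<<t,<e,<e,t>>>,<<e,e>,<e,<t,<e,t>>>>>>, argument Z : e; result <<t,<e,<e,t>>>,<<e,e>,<e,<t,<e,t>>>>>.
[[W Z] P]: <<t,<e,<e,t>>>,<<e,e>,<e,<t,<e,t>>>>> and <t,<t,t>> cannot combine by function application — type clash.

type clash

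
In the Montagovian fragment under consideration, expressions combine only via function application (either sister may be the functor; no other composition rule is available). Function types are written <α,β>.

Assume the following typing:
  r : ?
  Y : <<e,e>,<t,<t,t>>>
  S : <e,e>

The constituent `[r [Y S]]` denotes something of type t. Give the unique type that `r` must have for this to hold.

At [r [Y S]] (required: t): [Y S] is <t,<t,t>>, which is not a function with range t; hence r is the functor — type <<t,<t,t>>,t>.

<<t,<t,t>>,t>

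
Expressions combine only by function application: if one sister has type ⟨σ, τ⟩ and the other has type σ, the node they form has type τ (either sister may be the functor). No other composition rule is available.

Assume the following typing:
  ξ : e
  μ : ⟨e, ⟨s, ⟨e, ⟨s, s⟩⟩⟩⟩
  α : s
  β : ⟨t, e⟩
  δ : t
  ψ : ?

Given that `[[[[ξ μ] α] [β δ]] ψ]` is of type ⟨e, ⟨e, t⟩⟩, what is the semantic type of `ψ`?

⟨⟨s, s⟩, ⟨e, ⟨e, t⟩⟩⟩

[[[[ξ μ] α] [β δ]] ψ] is required to be ⟨e, ⟨e, t⟩⟩. [[[ξ μ] α] [β δ]] : ⟨s, s⟩ cannot yield ⟨e, ⟨e, t⟩⟩ as functor, so ψ : ⟨⟨s, s⟩, ⟨e, ⟨e, t⟩⟩⟩.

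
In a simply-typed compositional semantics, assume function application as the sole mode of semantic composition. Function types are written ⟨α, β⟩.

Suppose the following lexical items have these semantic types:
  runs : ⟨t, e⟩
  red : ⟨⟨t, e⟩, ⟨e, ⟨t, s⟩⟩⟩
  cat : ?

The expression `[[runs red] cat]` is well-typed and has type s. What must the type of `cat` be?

At [[runs red] cat] (required: s): [runs red] is ⟨e, ⟨t, s⟩⟩, which is not a function with range s; hence cat is the functor — type ⟨⟨e, ⟨t, s⟩⟩, s⟩.

⟨⟨e, ⟨t, s⟩⟩, s⟩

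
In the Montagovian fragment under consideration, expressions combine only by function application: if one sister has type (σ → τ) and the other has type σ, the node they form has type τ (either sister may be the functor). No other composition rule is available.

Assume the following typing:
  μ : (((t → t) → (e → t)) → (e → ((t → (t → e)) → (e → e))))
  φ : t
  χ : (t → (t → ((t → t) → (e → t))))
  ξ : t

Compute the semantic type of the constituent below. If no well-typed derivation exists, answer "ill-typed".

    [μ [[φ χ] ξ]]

(e → ((t → (t → e)) → (e → e)))

[φ χ] — χ of type (t → (t → ((t → t) → (e → t)))) combines with φ of type t: type (t → ((t → t) → (e → t))).
[[φ χ] ξ] — [φ χ] of type (t → ((t → t) → (e → t))) combines with ξ of type t: type ((t → t) → (e → t)).
[μ [[φ χ] ξ]] — μ of type (((t → t) → (e → t)) → (e → ((t → (t → e)) → (e → e)))) combines with [[φ χ] ξ] of type ((t → t) → (e → t)): type (e → ((t → (t → e)) → (e → e))).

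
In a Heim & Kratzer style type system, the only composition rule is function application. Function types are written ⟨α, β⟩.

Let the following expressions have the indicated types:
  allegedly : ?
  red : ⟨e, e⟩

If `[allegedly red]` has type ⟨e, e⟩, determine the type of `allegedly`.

For [allegedly red] to have type ⟨e, e⟩ with red of type ⟨e, e⟩, allegedly must be the function: allegedly : ⟨⟨e, e⟩, ⟨e, e⟩⟩.

⟨⟨e, e⟩, ⟨e, e⟩⟩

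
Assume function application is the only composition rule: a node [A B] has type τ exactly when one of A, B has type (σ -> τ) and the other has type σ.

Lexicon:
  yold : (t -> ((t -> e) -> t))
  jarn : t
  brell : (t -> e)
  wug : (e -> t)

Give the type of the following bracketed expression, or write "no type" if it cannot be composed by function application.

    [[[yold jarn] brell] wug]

[yold jarn]: functor yold : (t -> ((t -> e) -> t)), argument jarn : t; result ((t -> e) -> t).
[[yold jarn] brell]: functor [yold jarn] : ((t -> e) -> t), argument brell : (t -> e); result t.
[[[yold jarn] brell] wug]: t and (e -> t) cannot combine by function application — type clash.

no type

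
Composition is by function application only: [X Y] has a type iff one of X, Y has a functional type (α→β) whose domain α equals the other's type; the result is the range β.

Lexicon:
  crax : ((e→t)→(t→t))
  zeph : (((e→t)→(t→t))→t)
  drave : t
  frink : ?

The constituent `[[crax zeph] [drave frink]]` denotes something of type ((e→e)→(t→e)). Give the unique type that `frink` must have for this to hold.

(t→(t→((e→e)→(t→e))))

For [[crax zeph] [drave frink]] to have type ((e→e)→(t→e)) with [crax zeph] of type t, [drave frink] must be the function: [drave frink] : (t→((e→e)→(t→e))).
For [drave frink] to have type (t→((e→e)→(t→e))) with drave of type t, frink must be the function: frink : (t→(t→((e→e)→(t→e)))).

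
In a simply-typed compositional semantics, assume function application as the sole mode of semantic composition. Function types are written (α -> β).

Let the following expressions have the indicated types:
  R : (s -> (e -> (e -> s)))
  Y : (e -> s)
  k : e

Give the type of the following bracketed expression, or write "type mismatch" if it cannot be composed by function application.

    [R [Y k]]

[Y k]: (e -> s) applied to e yields s.
[R [Y k]]: (s -> (e -> (e -> s))) applied to s yields (e -> (e -> s)).

(e -> (e -> s))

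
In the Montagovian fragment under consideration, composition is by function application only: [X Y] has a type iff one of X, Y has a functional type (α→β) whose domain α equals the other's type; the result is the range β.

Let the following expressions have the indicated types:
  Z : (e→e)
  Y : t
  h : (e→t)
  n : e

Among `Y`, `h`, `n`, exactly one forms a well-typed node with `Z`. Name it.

Y : t — no; Z wants e, and Y wants nothing (atomic).
h : (e→t) — no; Z wants e, and h wants e.
n — combines: Z : (e→e) takes n : e as argument, giving e.

n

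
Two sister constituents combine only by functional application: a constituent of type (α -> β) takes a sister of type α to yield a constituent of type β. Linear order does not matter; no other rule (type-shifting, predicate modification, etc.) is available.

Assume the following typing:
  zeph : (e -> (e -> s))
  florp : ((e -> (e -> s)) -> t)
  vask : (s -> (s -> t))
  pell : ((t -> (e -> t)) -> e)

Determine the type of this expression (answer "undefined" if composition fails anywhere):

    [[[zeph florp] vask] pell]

undefined

[zeph florp] — florp of type ((e -> (e -> s)) -> t) combines with zeph of type (e -> (e -> s)): type t.
[[zeph florp] vask]: t with (s -> (s -> t)) — neither is a function whose domain matches the other; composition fails here.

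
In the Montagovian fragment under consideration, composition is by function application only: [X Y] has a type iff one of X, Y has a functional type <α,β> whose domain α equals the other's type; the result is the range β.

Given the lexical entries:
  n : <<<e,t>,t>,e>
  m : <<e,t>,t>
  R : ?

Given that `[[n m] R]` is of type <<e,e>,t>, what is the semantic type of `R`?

[[n m] R] must have type <<e,e>,t>. The sister [n m] has type e; that is not a function onto <<e,e>,t>, so R must be the functor, of type <e,<<e,e>,t>>.

<e,<<e,e>,t>>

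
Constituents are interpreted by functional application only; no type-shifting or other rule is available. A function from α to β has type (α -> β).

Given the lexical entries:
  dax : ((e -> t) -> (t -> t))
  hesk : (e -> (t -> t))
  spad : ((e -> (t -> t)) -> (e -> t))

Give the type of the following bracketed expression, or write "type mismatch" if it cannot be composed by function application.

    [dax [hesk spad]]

At [hesk spad], spad : ((e -> (t -> t)) -> (e -> t)) takes hesk : (e -> (t -> t)), giving (e -> t).
At [dax [hesk spad]], dax : ((e -> t) -> (t -> t)) takes [hesk spad] : (e -> t), giving (t -> t).

(t -> t)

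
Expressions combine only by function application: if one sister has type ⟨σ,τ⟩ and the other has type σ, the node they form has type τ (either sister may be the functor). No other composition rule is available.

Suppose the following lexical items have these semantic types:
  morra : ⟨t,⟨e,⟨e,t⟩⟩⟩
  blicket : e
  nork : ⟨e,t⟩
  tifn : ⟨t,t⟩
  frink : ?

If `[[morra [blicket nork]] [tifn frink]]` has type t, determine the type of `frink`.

For [[morra [blicket nork]] [tifn frink]] to have type t with [morra [blicket nork]] of type ⟨e,⟨e,t⟩⟩, [tifn frink] must be the function: [tifn frink] : ⟨⟨e,⟨e,t⟩⟩,t⟩.
For [tifn frink] to have type ⟨⟨e,⟨e,t⟩⟩,t⟩ with tifn of type ⟨t,t⟩, frink must be the function: frink : ⟨⟨t,t⟩,⟨⟨e,⟨e,t⟩⟩,t⟩⟩.

⟨⟨t,t⟩,⟨⟨e,⟨e,t⟩⟩,t⟩⟩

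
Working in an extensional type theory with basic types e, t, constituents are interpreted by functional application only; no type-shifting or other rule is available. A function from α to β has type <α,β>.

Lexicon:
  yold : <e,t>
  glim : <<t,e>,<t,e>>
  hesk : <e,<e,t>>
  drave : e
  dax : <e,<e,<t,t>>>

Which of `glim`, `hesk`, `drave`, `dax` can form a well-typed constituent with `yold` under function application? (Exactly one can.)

drave

glim : <<t,e>,<t,e>> — no; yold wants e, and glim wants <t,e>.
hesk : <e,<e,t>> — no; yold wants e, and hesk wants e.
drave — combines: yold : <e,t> takes drave : e as argument, giving t.
dax : <e,<e,<t,t>>> — no; yold wants e, and dax wants e.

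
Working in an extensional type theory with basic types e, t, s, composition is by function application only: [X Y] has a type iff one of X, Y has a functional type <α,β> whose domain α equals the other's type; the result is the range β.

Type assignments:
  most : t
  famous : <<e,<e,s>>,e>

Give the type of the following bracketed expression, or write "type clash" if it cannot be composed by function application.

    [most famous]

type clash

[most famous]: t and <<e,<e,s>>,e> cannot combine by function application — type clash.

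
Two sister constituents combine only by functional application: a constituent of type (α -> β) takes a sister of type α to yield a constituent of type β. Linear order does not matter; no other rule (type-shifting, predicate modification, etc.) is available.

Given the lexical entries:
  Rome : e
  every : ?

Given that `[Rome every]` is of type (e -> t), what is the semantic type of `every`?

At [Rome every] (required: (e -> t)): Rome is e, which is not a function with range (e -> t); hence every is the functor — type (e -> (e -> t)).

(e -> (e -> t))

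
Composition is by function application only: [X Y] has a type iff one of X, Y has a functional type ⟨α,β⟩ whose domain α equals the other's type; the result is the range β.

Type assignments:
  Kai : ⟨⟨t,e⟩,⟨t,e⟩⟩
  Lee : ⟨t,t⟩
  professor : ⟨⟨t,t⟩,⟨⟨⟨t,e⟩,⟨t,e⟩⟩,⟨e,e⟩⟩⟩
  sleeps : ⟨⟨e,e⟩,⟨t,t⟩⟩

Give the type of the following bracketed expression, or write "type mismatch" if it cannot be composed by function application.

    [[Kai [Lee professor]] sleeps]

[Lee professor]: professor is ⟨⟨t,t⟩,⟨⟨⟨t,e⟩,⟨t,e⟩⟩,⟨e,e⟩⟩⟩, Lee is ⟨t,t⟩; result ⟨⟨⟨t,e⟩,⟨t,e⟩⟩,⟨e,e⟩⟩.
[Kai [Lee professor]]: [Lee professor] is ⟨⟨⟨t,e⟩,⟨t,e⟩⟩,⟨e,e⟩⟩, Kai is ⟨⟨t,e⟩,⟨t,e⟩⟩; result ⟨e,e⟩.
[[Kai [Lee professor]] sleeps]: sleeps is ⟨⟨e,e⟩,⟨t,t⟩⟩, [Kai [Lee professor]] is ⟨e,e⟩; result ⟨t,t⟩.

⟨t,t⟩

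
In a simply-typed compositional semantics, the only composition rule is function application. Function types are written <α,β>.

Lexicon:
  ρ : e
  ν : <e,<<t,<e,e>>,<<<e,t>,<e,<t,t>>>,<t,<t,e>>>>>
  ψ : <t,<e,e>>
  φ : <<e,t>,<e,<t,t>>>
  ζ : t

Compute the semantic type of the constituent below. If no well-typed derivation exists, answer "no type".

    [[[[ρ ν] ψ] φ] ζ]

<t,e>

[ρ ν]: ν is <e,<<t,<e,e>>,<<<e,t>,<e,<t,t>>>,<t,<t,e>>>>>, ρ is e; result <<t,<e,e>>,<<<e,t>,<e,<t,t>>>,<t,<t,e>>>>.
[[ρ ν] ψ]: [ρ ν] is <<t,<e,e>>,<<<e,t>,<e,<t,t>>>,<t,<t,e>>>>, ψ is <t,<e,e>>; result <<<e,t>,<e,<t,t>>>,<t,<t,e>>>.
[[[ρ ν] ψ] φ]: [[ρ ν] ψ] is <<<e,t>,<e,<t,t>>>,<t,<t,e>>>, φ is <<e,t>,<e,<t,t>>>; result <t,<t,e>>.
[[[[ρ ν] ψ] φ] ζ]: [[[ρ ν] ψ] φ] is <t,<t,e>>, ζ is t; result <t,e>.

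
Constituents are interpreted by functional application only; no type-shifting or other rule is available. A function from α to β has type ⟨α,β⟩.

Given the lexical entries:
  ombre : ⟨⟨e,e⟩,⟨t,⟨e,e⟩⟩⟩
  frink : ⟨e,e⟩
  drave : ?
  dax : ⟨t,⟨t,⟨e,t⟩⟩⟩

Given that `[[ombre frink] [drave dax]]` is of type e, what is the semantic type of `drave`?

⟨⟨t,⟨t,⟨e,t⟩⟩⟩,⟨⟨t,⟨e,e⟩⟩,e⟩⟩

For [[ombre frink] [drave dax]] to have type e with [ombre frink] of type ⟨t,⟨e,e⟩⟩, [drave dax] must be the function: [drave dax] : ⟨⟨t,⟨e,e⟩⟩,e⟩.
For [drave dax] to have type ⟨⟨t,⟨e,e⟩⟩,e⟩ with dax of type ⟨t,⟨t,⟨e,t⟩⟩⟩, drave must be the function: drave : ⟨⟨t,⟨t,⟨e,t⟩⟩⟩,⟨⟨t,⟨e,e⟩⟩,e⟩⟩.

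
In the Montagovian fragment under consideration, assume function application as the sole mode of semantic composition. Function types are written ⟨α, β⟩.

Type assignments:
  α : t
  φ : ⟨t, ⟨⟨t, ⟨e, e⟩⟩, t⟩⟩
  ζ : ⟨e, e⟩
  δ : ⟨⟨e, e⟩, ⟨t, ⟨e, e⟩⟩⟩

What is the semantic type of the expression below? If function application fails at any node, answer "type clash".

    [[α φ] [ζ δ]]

At [α φ], φ : ⟨t, ⟨⟨t, ⟨e, e⟩⟩, t⟩⟩ takes α : t, giving ⟨⟨t, ⟨e, e⟩⟩, t⟩.
At [ζ δ], δ : ⟨⟨e, e⟩, ⟨t, ⟨e, e⟩⟩⟩ takes ζ : ⟨e, e⟩, giving ⟨t, ⟨e, e⟩⟩.
At [[α φ] [ζ δ]], [α φ] : ⟨⟨t, ⟨e, e⟩⟩, t⟩ takes [ζ δ] : ⟨t, ⟨e, e⟩⟩, giving t.

t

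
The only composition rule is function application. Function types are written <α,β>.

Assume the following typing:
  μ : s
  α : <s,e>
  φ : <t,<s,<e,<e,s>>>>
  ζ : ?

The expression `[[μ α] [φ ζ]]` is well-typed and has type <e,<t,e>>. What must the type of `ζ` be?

At [[μ α] [φ ζ]] (required: <e,<t,e>>): [μ α] is e, which is not a function with range <e,<t,e>>; hence [φ ζ] is the functor — type <e,<e,<t,e>>>.
At [φ ζ] (required: <e,<e,<t,e>>>): φ is <t,<s,<e,<e,s>>>>, which is not a function with range <e,<e,<t,e>>>; hence ζ is the functor — type <<t,<s,<e,<e,s>>>>,<e,<e,<t,e>>>>.

<<t,<s,<e,<e,s>>>>,<e,<e,<t,e>>>>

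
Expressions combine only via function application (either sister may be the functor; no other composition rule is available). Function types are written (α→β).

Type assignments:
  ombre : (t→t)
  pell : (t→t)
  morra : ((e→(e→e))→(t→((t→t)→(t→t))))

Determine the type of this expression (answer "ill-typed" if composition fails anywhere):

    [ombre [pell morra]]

At [pell morra]: neither (t→t) nor ((e→(e→e))→(t→((t→t)→(t→t)))) can take the other as argument; the node is ill-typed.

ill-typed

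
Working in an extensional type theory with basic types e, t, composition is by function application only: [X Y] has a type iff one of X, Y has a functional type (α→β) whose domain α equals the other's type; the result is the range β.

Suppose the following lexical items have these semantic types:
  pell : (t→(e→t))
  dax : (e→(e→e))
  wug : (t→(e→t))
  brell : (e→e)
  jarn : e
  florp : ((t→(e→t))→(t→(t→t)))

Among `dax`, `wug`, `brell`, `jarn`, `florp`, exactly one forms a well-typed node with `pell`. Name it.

florp

dax : (e→(e→e)) — pell needs t; dax needs e; neither fits.
wug : (t→(e→t)) — pell needs t; wug needs t; neither fits.
brell : (e→e) — pell needs t; brell needs e; neither fits.
jarn : e — pell needs t; jarn needs nothing (atomic); neither fits.
florp — combines: florp : ((t→(e→t))→(t→(t→t))) takes pell : (t→(e→t)) as argument, giving (t→(t→t)).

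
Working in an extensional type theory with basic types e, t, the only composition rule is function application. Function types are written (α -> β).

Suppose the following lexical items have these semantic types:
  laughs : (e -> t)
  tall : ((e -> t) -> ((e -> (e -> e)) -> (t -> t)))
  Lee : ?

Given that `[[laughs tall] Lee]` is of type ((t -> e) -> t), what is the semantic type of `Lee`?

[[laughs tall] Lee] must have type ((t -> e) -> t). The sister [laughs tall] has type ((e -> (e -> e)) -> (t -> t)); that is not a function onto ((t -> e) -> t), so Lee must be the functor, of type (((e -> (e -> e)) -> (t -> t)) -> ((t -> e) -> t)).

(((e -> (e -> e)) -> (t -> t)) -> ((t -> e) -> t))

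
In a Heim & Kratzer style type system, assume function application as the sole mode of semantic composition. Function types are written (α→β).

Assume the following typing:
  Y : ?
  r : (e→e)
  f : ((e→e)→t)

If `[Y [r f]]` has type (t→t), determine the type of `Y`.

(t→(t→t))

[Y [r f]] is required to be (t→t). [r f] : t cannot yield (t→t) as functor, so Y : (t→(t→t)).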